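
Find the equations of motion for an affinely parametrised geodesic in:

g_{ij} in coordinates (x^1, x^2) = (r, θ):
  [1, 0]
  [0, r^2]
Geodesic equation: d^2x^k/dλ^2 + Γ^k_{ij} (dx^i/dλ)(dx^j/dλ) = 0.
Non-zero Christoffel symbols:
Γ^r_{θ θ} = -r
Γ^θ_{r θ} = 1/r
Substituting (the symmetric pair Γ^k_{ij}, Γ^k_{ji} combines into a factor 2):
d^2r/dλ^2 - r (dθ/dλ)^2 = 0
d^2θ/dλ^2 + (2/r) (dr/dλ)(dθ/dλ) = 0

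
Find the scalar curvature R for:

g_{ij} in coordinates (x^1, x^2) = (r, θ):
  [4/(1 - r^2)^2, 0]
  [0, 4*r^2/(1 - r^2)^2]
Non-zero Christoffel symbols (Γ^k_{ij} = Γ^k_{ji}):
Γ^r_{r r} = 2*r/(1 - r^2)
Γ^r_{θ θ} = (r^3 + r)/(r^2 - 1)
Γ^θ_{r θ} = (-r^2 - 1)/(r^3 - r)
Ricci tensor (R_{ij} = R^k_{ikj}): R_{rr} = -4/(r^2 - 1)^2, R_{rθ} = 0, R_{θθ} = -4*r^2/(r^2 - 1)^2
Inverse metric: g^{rr} = (1 - r^2)^2/4, g^{θθ} = (1 - r^2)^2/(4*r^2)
R = g^{ij} R_{ij} = ((1 - r^2)^2/4)(-4/(r^2 - 1)^2) + ((1 - r^2)^2/(4*r^2))(-4*r^2/(r^2 - 1)^2) = -2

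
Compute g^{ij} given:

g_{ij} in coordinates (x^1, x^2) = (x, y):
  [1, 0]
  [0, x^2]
The metric is diagonal, so g^{ij} is diagonal with entries 1/g_{ii}: diag(1, 1/(x^2)).
g^{ij}:
  [1, 0]
  [0, 1/x^2]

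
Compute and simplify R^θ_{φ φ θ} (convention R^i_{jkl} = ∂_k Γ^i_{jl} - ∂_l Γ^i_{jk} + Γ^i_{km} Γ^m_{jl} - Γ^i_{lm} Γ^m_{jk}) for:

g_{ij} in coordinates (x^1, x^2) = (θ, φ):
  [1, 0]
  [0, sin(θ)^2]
Non-zero Christoffel symbols (Γ^k_{ij} = Γ^k_{ji}):
Γ^θ_{φ φ} = -sin(2*θ)/2
Γ^φ_{θ φ} = 1/tan(θ)
R^θ_{φ φ θ} = ∂_φ Γ^θ_{φ θ} - ∂_θ Γ^θ_{φ φ} + Γ^θ_{φ m} Γ^m_{φ θ} - Γ^θ_{θ m} Γ^m_{φ φ}
  = (0) - (-cos(2*θ)) + (-cos(θ)^2) - (0) = -sin(θ)^2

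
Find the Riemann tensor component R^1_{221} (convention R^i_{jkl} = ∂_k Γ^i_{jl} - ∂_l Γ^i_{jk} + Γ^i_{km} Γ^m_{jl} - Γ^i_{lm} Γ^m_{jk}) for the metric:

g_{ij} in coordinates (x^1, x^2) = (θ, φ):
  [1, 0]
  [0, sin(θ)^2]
Non-zero Christoffel symbols (Γ^k_{ij} = Γ^k_{ji}):
Γ^θ_{φ φ} = -sin(2*θ)/2
Γ^φ_{θ φ} = 1/tan(θ)
R^θ_{φ φ θ} = ∂_φ Γ^θ_{φ θ} - ∂_θ Γ^θ_{φ φ} + Γ^θ_{φ m} Γ^m_{φ θ} - Γ^θ_{θ m} Γ^m_{φ φ}
  = (0) - (-cos(2*θ)) + (-cos(θ)^2) - (0) = -sin(θ)^2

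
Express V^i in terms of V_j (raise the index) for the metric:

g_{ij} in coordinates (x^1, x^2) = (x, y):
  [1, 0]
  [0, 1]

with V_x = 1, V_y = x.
Inverse metric (diagonal): g^{xx} = 1, g^{yy} = 1
V^i = g^{ij} V_j:
V^x = (1)(1) + (0)(x) = 1
V^y = (0)(1) + (1)(x) = x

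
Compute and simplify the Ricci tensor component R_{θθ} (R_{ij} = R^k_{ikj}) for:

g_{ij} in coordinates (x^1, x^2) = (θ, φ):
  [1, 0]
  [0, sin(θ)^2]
Non-zero Christoffel symbols (Γ^k_{ij} = Γ^k_{ji}):
Γ^θ_{φ φ} = -sin(2*θ)/2
Γ^φ_{θ φ} = 1/tan(θ)
R^θ_{θ θ θ} = 0 (a repeated index in an antisymmetric pair)
R^φ_{θ φ θ} = ∂_φ Γ^φ_{θ θ} - ∂_θ Γ^φ_{θ φ} + Γ^φ_{φ m} Γ^m_{θ θ} - Γ^φ_{θ m} Γ^m_{θ φ}
  = (0) - (-1/sin(θ)^2) + (0) - (1/tan(θ)^2) = 1
R_{θθ} = R^θ_{θ θ θ} + R^φ_{θ φ θ} = (0) + (1) = 1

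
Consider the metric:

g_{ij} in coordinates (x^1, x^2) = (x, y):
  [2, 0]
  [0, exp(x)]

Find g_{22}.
With x^1 = x, x^2 = y, g_{22} = g_{yy} is the row-2, column-2 entry of the matrix.
g_{22} = exp(x)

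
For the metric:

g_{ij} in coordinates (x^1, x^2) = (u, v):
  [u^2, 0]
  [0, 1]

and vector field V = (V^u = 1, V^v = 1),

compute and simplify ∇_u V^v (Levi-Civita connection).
Non-zero Christoffel symbols:
Γ^u_{u u} = 1/u
∇_u V^v = ∂_u V^v + Γ^v_{u j} V^j
  = (0) + (0)(1) + (0)(1)
  = 0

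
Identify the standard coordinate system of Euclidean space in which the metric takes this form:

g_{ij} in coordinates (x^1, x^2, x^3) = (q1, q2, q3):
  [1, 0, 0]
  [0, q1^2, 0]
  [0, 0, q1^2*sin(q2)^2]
The line element ds^2 = dq1^2 + q1^2 dq2^2 + q1^2 sin(q2)^2 dq3^2 is dr^2 + r^2 dθ^2 + r^2 sin(θ)^2 dφ^2 with q1 = r, q2 = θ, q3 = φ.
spherical coordinates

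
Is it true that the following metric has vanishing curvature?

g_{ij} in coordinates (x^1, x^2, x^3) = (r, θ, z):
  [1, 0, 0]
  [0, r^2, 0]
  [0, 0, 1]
Non-zero Christoffel symbols:
Γ^r_{θ θ} = -r
Γ^θ_{r θ} = 1/r
Ricci tensor: R_{rr} = 0, R_{rθ} = 0, R_{rz} = 0, R_{θθ} = 0, R_{θz} = 0, R_{zz} = 0
All R_{ij} vanish; in 3 dimensions the Riemann tensor is fully determined by the Ricci tensor, so R^i_{jkl} = 0: the metric is flat (curvilinear coordinates on flat space).
Yes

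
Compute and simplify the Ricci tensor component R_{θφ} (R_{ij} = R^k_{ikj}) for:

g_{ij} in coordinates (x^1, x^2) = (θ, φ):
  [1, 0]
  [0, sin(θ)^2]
Non-zero Christoffel symbols (Γ^k_{ij} = Γ^k_{ji}):
Γ^θ_{φ φ} = -sin(2*θ)/2
Γ^φ_{θ φ} = 1/tan(θ)
R^θ_{θ θ φ} = 0 (a repeated index in an antisymmetric pair)
R^φ_{θ φ φ} = 0 (a repeated index in an antisymmetric pair)
R_{θφ} = R^θ_{θ θ φ} + R^φ_{θ φ φ} = (0) + (0) = 0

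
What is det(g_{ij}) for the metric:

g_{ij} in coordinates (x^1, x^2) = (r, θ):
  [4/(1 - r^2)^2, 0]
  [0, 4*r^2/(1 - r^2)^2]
For a 2×2 metric: det(g) = g_{11}·g_{22} - g_{12}·g_{21}
= (4/(1 - r^2)^2)·(4*r^2/(1 - r^2)^2) - (0)·(0)
= 16*r^2/(1 - r^2)^4 - 0
det(g) = 16*r^2/(1 - r^2)^4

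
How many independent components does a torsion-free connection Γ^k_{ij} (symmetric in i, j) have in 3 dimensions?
Γ^k_{ij} has n choices for the upper index and n(n+1)/2 independent symmetric lower index pairs.
Total = 3 × 3×4/2 = 3 × 6 = 18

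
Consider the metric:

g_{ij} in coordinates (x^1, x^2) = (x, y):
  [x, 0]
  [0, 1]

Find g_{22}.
With x^1 = x, x^2 = y, g_{22} = g_{yy} is the row-2, column-2 entry of the matrix.
g_{22} = 1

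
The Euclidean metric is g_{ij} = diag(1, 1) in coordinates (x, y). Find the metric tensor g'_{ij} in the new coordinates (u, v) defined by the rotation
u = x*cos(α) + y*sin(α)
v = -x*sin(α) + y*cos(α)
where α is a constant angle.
Invert the transformation: x = u*cos(α) - v*sin(α), y = u*sin(α) + v*cos(α)
g'_{ij} = (∂x^k/∂x'^i)(∂x^l/∂x'^j) g_{kl}; with g_{kl} = δ_{kl} this is Σ_k (∂x^k/∂x'^i)(∂x^k/∂x'^j).
Jacobian: ∂x/∂u = cos(α), ∂x/∂v = -sin(α), ∂y/∂u = sin(α), ∂y/∂v = cos(α)
g'_{uu} = (cos(α))(cos(α)) + (sin(α))(sin(α)) = 1
g'_{uv} = (cos(α))(-sin(α)) + (sin(α))(cos(α)) = 0
g'_{vv} = (-sin(α))(-sin(α)) + (cos(α))(cos(α)) = 1
g'_{ij} = diag(1, 1)
The Euclidean metric is invariant under rotations.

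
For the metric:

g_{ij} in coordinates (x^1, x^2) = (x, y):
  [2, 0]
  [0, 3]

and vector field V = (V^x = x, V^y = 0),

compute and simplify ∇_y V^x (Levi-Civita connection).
All Christoffel symbols are zero.
∇_y V^x = ∂_y V^x + Γ^x_{y j} V^j
  = (0) + (0)(x) + (0)(0)
  = 0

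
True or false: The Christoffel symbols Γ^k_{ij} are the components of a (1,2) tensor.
Under a change of coordinates Γ picks up an inhomogeneous term ∂²x/∂x'∂x'; e.g. Γ = 0 in Cartesian coordinates but Γ^r_{θθ} = -r in polar coordinates on the same flat plane.
False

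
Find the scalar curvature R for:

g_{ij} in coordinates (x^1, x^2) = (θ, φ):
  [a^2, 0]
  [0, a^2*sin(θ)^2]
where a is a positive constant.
Non-zero Christoffel symbols (Γ^k_{ij} = Γ^k_{ji}):
Γ^θ_{φ φ} = -sin(2*θ)/2
Γ^φ_{θ φ} = 1/tan(θ)
Ricci tensor (R_{ij} = R^k_{ikj}): R_{θθ} = 1, R_{θφ} = 0, R_{φφ} = sin(θ)^2
Inverse metric: g^{θθ} = 1/a^2, g^{φφ} = 1/(a^2*sin(θ)^2)
R = g^{ij} R_{ij} = (1/a^2)(1) + (1/(a^2*sin(θ)^2))(sin(θ)^2) = 2/a^2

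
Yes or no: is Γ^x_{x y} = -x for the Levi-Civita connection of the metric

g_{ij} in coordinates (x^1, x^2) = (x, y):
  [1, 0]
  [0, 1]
Γ^x_{x y} = (1/2) g^{xx} (∂_x g_{xy} + ∂_y g_{xx} - ∂_x g_{xy}) = (1/2)(1)((0) + (0) - (0)) = 0
This differs from the proposed value -x.
No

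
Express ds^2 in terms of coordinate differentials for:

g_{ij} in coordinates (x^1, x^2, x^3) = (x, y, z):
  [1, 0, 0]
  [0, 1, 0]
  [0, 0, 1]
ds^2 = g_{ij} dx^i dx^j; only the non-zero components contribute.
ds^2 = dx^2 + dy^2 + dz^2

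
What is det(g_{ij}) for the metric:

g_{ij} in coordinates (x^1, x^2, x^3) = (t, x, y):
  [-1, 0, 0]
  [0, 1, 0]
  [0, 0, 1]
Diagonal metric: det(g) = g_{11}·g_{22}·g_{33}
= (-1)·(1)·(1)
det(g) = -1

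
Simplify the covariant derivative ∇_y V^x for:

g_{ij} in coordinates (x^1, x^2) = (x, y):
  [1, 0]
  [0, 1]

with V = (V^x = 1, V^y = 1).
All Christoffel symbols are zero.
∇_y V^x = ∂_y V^x + Γ^x_{y j} V^j
  = (0) + (0)(1) + (0)(1)
  = 0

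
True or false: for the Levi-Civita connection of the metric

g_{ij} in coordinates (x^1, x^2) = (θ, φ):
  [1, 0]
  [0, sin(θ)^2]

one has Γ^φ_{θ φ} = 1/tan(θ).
Γ^φ_{θ φ} = (1/2) g^{φφ} (∂_θ g_{φφ} + ∂_φ g_{φθ} - ∂_φ g_{θφ}) = (1/2)(1/sin(θ)^2)((sin(2*θ)) + (0) - (0)) = 1/tan(θ)
This equals the proposed value 1/tan(θ).
True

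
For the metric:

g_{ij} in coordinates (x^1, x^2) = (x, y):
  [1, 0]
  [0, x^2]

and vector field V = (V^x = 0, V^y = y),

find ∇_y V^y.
Non-zero Christoffel symbols:
Γ^x_{y y} = -x
Γ^y_{x y} = 1/x
∇_y V^y = ∂_y V^y + Γ^y_{y j} V^j
  = (1) + (1/x)(0) + (0)(y)
  = 1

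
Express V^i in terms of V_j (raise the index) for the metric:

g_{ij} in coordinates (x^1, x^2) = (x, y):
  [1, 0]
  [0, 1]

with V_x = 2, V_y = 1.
Inverse metric (diagonal): g^{xx} = 1, g^{yy} = 1
V^i = g^{ij} V_j:
V^x = (1)(2) + (0)(1) = 2
V^y = (0)(2) + (1)(1) = 1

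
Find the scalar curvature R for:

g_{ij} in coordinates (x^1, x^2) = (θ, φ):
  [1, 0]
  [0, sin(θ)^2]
Non-zero Christoffel symbols (Γ^k_{ij} = Γ^k_{ji}):
Γ^θ_{φ φ} = -sin(2*θ)/2
Γ^φ_{θ φ} = 1/tan(θ)
Ricci tensor (R_{ij} = R^k_{ikj}): R_{θθ} = 1, R_{θφ} = 0, R_{φφ} = sin(θ)^2
Inverse metric: g^{θθ} = 1, g^{φφ} = 1/sin(θ)^2
R = g^{ij} R_{ij} = (1)(1) + (1/sin(θ)^2)(sin(θ)^2) = 2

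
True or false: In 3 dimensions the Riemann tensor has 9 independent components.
n^2(n^2-1)/12 = 9·8/12 = 6 independent components for n = 3.
False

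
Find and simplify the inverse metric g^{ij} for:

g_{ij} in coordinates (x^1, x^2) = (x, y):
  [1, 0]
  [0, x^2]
The metric is diagonal, so g^{ij} is diagonal with entries 1/g_{ii}: diag(1, 1/(x^2)).
g^{ij}:
  [1, 0]
  [0, 1/x^2]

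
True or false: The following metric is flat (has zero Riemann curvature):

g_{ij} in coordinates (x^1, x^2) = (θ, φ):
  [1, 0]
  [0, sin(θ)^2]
Non-zero Christoffel symbols:
Γ^θ_{φ φ} = -sin(2*θ)/2
Γ^φ_{θ φ} = 1/tan(θ)
Ricci tensor: R_{θθ} = 1, R_{θφ} = 0, R_{φφ} = sin(θ)^2
The Ricci tensor is non-zero, so the Riemann tensor is non-zero: not flat.
False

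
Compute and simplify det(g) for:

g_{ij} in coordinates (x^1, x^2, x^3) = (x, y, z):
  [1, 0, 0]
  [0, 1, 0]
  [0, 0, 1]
Diagonal metric: det(g) = g_{11}·g_{22}·g_{33}
= (1)·(1)·(1)
det(g) = 1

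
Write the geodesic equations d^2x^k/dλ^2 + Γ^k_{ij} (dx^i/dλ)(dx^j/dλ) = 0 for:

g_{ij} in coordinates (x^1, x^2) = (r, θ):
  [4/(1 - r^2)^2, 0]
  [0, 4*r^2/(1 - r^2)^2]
Geodesic equation: d^2x^k/dλ^2 + Γ^k_{ij} (dx^i/dλ)(dx^j/dλ) = 0.
Non-zero Christoffel symbols:
Γ^r_{r r} = 2*r/(1 - r^2)
Γ^r_{θ θ} = (r^3 + r)/(r^2 - 1)
Γ^θ_{r θ} = (-r^2 - 1)/(r^3 - r)
Substituting (the symmetric pair Γ^k_{ij}, Γ^k_{ji} combines into a factor 2):
d^2r/dλ^2 + (2*r/(1 - r^2)) (dr/dλ)^2 + ((r^3 + r)/(r^2 - 1)) (dθ/dλ)^2 = 0
d^2θ/dλ^2 + ((-2*r^2 - 2)/(r^3 - r)) (dr/dλ)(dθ/dλ) = 0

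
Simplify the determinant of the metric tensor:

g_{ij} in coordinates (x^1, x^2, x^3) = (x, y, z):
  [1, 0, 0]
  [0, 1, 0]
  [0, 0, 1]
Diagonal metric: det(g) = g_{11}·g_{22}·g_{33}
= (1)·(1)·(1)
det(g) = 1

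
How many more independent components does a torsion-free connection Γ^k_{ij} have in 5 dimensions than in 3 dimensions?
Independent components in n dimensions: n × n(n+1)/2 = n^2(n+1)/2.
5D: 5 × 15 = 75
3D: 3 × 6 = 18
Difference = 75 - 18 = 57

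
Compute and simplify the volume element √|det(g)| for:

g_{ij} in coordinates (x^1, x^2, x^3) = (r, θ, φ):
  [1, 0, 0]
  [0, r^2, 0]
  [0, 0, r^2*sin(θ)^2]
det(g) = r^4*sin(θ)^2
√|det(g)| = r^2*sin(θ) (taking 0 < θ < π so that |sin(θ)| = sin(θ))
Volume element: dV = r^2*sin(θ) dr dθ dφ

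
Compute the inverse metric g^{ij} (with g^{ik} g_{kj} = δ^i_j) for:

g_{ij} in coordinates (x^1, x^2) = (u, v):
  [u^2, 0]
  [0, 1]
The metric is diagonal, so g^{ij} is diagonal with entries 1/g_{ii}: diag(1/(u^2), 1).
g^{ij}:
  [1/u^2, 0]
  [0, 1]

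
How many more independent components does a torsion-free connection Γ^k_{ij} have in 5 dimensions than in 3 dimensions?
Independent components in n dimensions: n × n(n+1)/2 = n^2(n+1)/2.
5D: 5 × 15 = 75
3D: 3 × 6 = 18
Difference = 75 - 18 = 57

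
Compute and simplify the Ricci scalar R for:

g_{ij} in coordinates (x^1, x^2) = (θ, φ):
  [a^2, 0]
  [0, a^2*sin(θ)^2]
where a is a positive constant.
Non-zero Christoffel symbols (Γ^k_{ij} = Γ^k_{ji}):
Γ^θ_{φ φ} = -sin(2*θ)/2
Γ^φ_{θ φ} = 1/tan(θ)
Ricci tensor (R_{ij} = R^k_{ikj}): R_{θθ} = 1, R_{θφ} = 0, R_{φφ} = sin(θ)^2
Inverse metric: g^{θθ} = 1/a^2, g^{φφ} = 1/(a^2*sin(θ)^2)
R = g^{ij} R_{ij} = (1/a^2)(1) + (1/(a^2*sin(θ)^2))(sin(θ)^2) = 2/a^2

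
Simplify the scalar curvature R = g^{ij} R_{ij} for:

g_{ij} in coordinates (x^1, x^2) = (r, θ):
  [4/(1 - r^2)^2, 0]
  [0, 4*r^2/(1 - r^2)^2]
Non-zero Christoffel symbols (Γ^k_{ij} = Γ^k_{ji}):
Γ^r_{r r} = 2*r/(1 - r^2)
Γ^r_{θ θ} = (r^3 + r)/(r^2 - 1)
Γ^θ_{r θ} = (-r^2 - 1)/(r^3 - r)
Ricci tensor (R_{ij} = R^k_{ikj}): R_{rr} = -4/(r^2 - 1)^2, R_{rθ} = 0, R_{θθ} = -4*r^2/(r^2 - 1)^2
Inverse metric: g^{rr} = (1 - r^2)^2/4, g^{θθ} = (1 - r^2)^2/(4*r^2)
R = g^{ij} R_{ij} = ((1 - r^2)^2/4)(-4/(r^2 - 1)^2) + ((1 - r^2)^2/(4*r^2))(-4*r^2/(r^2 - 1)^2) = -2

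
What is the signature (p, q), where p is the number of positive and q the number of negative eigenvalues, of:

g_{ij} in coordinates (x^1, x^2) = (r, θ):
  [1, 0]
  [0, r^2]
The metric is diagonal, so its eigenvalues are the diagonal entries: 1, r^2 (at a generic point, where coordinate-dependent entries are positive).
2 positive, 0 negative.
(2, 0) - Riemannian (positive definite)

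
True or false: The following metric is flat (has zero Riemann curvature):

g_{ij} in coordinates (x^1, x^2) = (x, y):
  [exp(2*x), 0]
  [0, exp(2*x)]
Non-zero Christoffel symbols:
Γ^x_{x x} = 1
Γ^x_{y y} = -1
Γ^y_{x y} = 1
Ricci tensor: R_{xx} = 0, R_{xy} = 0, R_{yy} = 0
All R_{ij} vanish; in 2 dimensions the Riemann tensor is fully determined by the Ricci tensor, so R^i_{jkl} = 0: the metric is flat (curvilinear coordinates on flat space).
True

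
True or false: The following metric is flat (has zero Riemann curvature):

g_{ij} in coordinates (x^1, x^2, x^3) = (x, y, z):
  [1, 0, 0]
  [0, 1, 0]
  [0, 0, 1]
All metric components are constant, so every Christoffel symbol vanishes and R^i_{jkl} = 0.
True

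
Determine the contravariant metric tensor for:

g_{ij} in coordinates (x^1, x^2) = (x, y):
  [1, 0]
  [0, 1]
The metric is diagonal, so g^{ij} is diagonal with entries 1/g_{ii}: diag(1, 1).
g^{ij}:
  [1, 0]
  [0, 1]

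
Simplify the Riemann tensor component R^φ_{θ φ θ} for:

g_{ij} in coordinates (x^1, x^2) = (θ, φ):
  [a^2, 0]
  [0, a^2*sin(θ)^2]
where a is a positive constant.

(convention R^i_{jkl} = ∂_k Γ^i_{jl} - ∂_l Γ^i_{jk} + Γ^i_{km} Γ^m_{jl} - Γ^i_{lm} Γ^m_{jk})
Non-zero Christoffel symbols (Γ^k_{ij} = Γ^k_{ji}):
Γ^θ_{φ φ} = -sin(2*θ)/2
Γ^φ_{θ φ} = 1/tan(θ)
R^φ_{θ φ θ} = ∂_φ Γ^φ_{θ θ} - ∂_θ Γ^φ_{θ φ} + Γ^φ_{φ m} Γ^m_{θ θ} - Γ^φ_{θ m} Γ^m_{θ φ}
  = (0) - (-1/sin(θ)^2) + (0) - (1/tan(θ)^2) = 1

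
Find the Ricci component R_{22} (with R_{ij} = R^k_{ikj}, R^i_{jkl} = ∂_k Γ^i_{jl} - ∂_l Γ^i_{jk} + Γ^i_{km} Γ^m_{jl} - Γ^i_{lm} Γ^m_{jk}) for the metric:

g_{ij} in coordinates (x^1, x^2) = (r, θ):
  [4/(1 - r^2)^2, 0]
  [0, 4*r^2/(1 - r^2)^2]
Non-zero Christoffel symbols (Γ^k_{ij} = Γ^k_{ji}):
Γ^r_{r r} = 2*r/(1 - r^2)
Γ^r_{θ θ} = (r^3 + r)/(r^2 - 1)
Γ^θ_{r θ} = (-r^2 - 1)/(r^3 - r)
R^r_{θ r θ} = ∂_r Γ^r_{θ θ} - ∂_θ Γ^r_{θ r} + Γ^r_{r m} Γ^m_{θ θ} - Γ^r_{θ m} Γ^m_{θ r}
  = ((r^4 - 4*r^2 - 1)/(r^2 - 1)^2) - (0) + (-2*r^2*(r^2 + 1)/(r^2 - 1)^2) - (-(r^2 + 1)^2/(r^2 - 1)^2) = -4*r^2/(r^2 - 1)^2
R^θ_{θ θ θ} = 0 (a repeated index in an antisymmetric pair)
R_{θθ} = R^r_{θ r θ} + R^θ_{θ θ θ} = (-4*r^2/(r^2 - 1)^2) + (0) = -4*r^2/(r^2 - 1)^2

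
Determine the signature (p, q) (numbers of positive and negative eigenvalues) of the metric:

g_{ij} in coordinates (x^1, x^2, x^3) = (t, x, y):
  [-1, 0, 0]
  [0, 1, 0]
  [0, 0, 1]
The metric is diagonal, so its eigenvalues are the diagonal entries: -1, 1, 1 (at a generic point, where coordinate-dependent entries are positive).
2 positive, 1 negative.
(2, 1) - Lorentzian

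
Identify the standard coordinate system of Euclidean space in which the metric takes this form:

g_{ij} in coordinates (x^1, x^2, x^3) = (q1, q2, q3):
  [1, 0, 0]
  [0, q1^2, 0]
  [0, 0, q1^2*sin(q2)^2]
The line element ds^2 = dq1^2 + q1^2 dq2^2 + q1^2 sin(q2)^2 dq3^2 is dr^2 + r^2 dθ^2 + r^2 sin(θ)^2 dφ^2 with q1 = r, q2 = θ, q3 = φ.
spherical coordinates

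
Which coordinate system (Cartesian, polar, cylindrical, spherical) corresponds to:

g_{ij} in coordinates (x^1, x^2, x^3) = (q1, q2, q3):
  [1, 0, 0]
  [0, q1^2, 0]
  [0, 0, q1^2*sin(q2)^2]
The line element ds^2 = dq1^2 + q1^2 dq2^2 + q1^2 sin(q2)^2 dq3^2 is dr^2 + r^2 dθ^2 + r^2 sin(θ)^2 dφ^2 with q1 = r, q2 = θ, q3 = φ.
spherical coordinates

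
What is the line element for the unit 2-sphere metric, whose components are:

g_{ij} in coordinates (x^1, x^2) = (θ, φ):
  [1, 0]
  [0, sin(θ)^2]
ds^2 = g_{ij} dx^i dx^j; only the non-zero components contribute.
ds^2 = dθ^2 + sin(θ)^2 dφ^2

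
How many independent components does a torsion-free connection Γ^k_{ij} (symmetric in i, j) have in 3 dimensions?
Γ^k_{ij} has n choices for the upper index and n(n+1)/2 independent symmetric lower index pairs.
Total = 3 × 3×4/2 = 3 × 6 = 18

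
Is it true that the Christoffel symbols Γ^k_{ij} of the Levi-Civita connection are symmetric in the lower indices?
The Levi-Civita connection is torsion-free, which is exactly Γ^k_{ij} = Γ^k_{ji}.
Yes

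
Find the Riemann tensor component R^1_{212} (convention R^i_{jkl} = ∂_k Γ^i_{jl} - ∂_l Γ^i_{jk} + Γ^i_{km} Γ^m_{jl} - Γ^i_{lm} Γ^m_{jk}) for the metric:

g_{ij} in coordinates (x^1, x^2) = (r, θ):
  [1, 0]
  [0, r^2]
Non-zero Christoffel symbols (Γ^k_{ij} = Γ^k_{ji}):
Γ^r_{θ θ} = -r
Γ^θ_{r θ} = 1/r
R^r_{θ r θ} = ∂_r Γ^r_{θ θ} - ∂_θ Γ^r_{θ r} + Γ^r_{r m} Γ^m_{θ θ} - Γ^r_{θ m} Γ^m_{θ r}
  = (-1) - (0) + (0) - (-1) = 0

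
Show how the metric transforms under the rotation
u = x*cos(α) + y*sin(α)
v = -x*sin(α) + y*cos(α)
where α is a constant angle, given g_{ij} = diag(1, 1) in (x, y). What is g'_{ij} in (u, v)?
Invert the transformation: x = u*cos(α) - v*sin(α), y = u*sin(α) + v*cos(α)
g'_{ij} = (∂x^k/∂x'^i)(∂x^l/∂x'^j) g_{kl}; with g_{kl} = δ_{kl} this is Σ_k (∂x^k/∂x'^i)(∂x^k/∂x'^j).
Jacobian: ∂x/∂u = cos(α), ∂x/∂v = -sin(α), ∂y/∂u = sin(α), ∂y/∂v = cos(α)
g'_{uu} = (cos(α))(cos(α)) + (sin(α))(sin(α)) = 1
g'_{uv} = (cos(α))(-sin(α)) + (sin(α))(cos(α)) = 0
g'_{vv} = (-sin(α))(-sin(α)) + (cos(α))(cos(α)) = 1
g'_{ij} = diag(1, 1)
The Euclidean metric is invariant under rotations.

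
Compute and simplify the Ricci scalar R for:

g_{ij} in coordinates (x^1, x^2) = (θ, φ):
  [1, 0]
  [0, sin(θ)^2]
Non-zero Christoffel symbols (Γ^k_{ij} = Γ^k_{ji}):
Γ^θ_{φ φ} = -sin(2*θ)/2
Γ^φ_{θ φ} = 1/tan(θ)
Ricci tensor (R_{ij} = R^k_{ikj}): R_{θθ} = 1, R_{θφ} = 0, R_{φφ} = sin(θ)^2
Inverse metric: g^{θθ} = 1, g^{φφ} = 1/sin(θ)^2
R = g^{ij} R_{ij} = (1)(1) + (1/sin(θ)^2)(sin(θ)^2) = 2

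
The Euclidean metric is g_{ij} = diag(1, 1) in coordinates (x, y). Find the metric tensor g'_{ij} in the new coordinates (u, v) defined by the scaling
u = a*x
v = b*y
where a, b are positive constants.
Invert the transformation: x = u/a, y = v/b
g'_{ij} = (∂x^k/∂x'^i)(∂x^l/∂x'^j) g_{kl}; with g_{kl} = δ_{kl} this is Σ_k (∂x^k/∂x'^i)(∂x^k/∂x'^j).
Jacobian: ∂x/∂u = 1/a, ∂x/∂v = 0, ∂y/∂u = 0, ∂y/∂v = 1/b
g'_{uu} = (1/a)(1/a) + (0)(0) = 1/a^2
g'_{uv} = (1/a)(0) + (0)(1/b) = 0
g'_{vv} = (0)(0) + (1/b)(1/b) = 1/b^2
g'_{ij} = diag(1/a^2, 1/b^2)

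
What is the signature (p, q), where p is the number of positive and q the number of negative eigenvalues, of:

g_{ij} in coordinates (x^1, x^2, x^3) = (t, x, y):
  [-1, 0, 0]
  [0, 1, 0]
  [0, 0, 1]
The metric is diagonal, so its eigenvalues are the diagonal entries: -1, 1, 1 (at a generic point, where coordinate-dependent entries are positive).
2 positive, 1 negative.
(2, 1) - Lorentzian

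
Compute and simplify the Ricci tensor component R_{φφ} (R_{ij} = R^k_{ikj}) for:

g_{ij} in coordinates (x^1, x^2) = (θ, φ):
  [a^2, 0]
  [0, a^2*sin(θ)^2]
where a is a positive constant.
Non-zero Christoffel symbols (Γ^k_{ij} = Γ^k_{ji}):
Γ^θ_{φ φ} = -sin(2*θ)/2
Γ^φ_{θ φ} = 1/tan(θ)
R^θ_{φ θ φ} = ∂_θ Γ^θ_{φ φ} - ∂_φ Γ^θ_{φ θ} + Γ^θ_{θ m} Γ^m_{φ φ} - Γ^θ_{φ m} Γ^m_{φ θ}
  = (-cos(2*θ)) - (0) + (0) - (-cos(θ)^2) = sin(θ)^2
R^φ_{φ φ φ} = 0 (a repeated index in an antisymmetric pair)
R_{φφ} = R^θ_{φ θ φ} + R^φ_{φ φ φ} = (sin(θ)^2) + (0) = sin(θ)^2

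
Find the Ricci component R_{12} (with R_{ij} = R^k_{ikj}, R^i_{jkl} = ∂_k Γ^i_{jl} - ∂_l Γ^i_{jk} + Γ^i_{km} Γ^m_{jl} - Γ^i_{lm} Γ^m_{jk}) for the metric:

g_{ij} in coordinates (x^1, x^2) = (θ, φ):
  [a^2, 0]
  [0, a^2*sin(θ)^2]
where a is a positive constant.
Non-zero Christoffel symbols (Γ^k_{ij} = Γ^k_{ji}):
Γ^θ_{φ φ} = -sin(2*θ)/2
Γ^φ_{θ φ} = 1/tan(θ)
R^θ_{θ θ φ} = 0 (a repeated index in an antisymmetric pair)
R^φ_{θ φ φ} = 0 (a repeated index in an antisymmetric pair)
R_{θφ} = R^θ_{θ θ φ} + R^φ_{θ φ φ} = (0) + (0) = 0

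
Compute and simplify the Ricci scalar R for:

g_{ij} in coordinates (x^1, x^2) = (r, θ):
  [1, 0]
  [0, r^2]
Non-zero Christoffel symbols (Γ^k_{ij} = Γ^k_{ji}):
Γ^r_{θ θ} = -r
Γ^θ_{r θ} = 1/r
Ricci tensor (R_{ij} = R^k_{ikj}): R_{rr} = 0, R_{rθ} = 0, R_{θθ} = 0
Inverse metric: g^{rr} = 1, g^{θθ} = 1/r^2
R = g^{ij} R_{ij} = (1)(0) + (1/r^2)(0) = 0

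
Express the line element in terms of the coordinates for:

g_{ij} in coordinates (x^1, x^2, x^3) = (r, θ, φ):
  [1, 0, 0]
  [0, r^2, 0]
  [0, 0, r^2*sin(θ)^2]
ds^2 = g_{ij} dx^i dx^j; only the non-zero components contribute.
ds^2 = dr^2 + r^2 dθ^2 + r^2*sin(θ)^2 dφ^2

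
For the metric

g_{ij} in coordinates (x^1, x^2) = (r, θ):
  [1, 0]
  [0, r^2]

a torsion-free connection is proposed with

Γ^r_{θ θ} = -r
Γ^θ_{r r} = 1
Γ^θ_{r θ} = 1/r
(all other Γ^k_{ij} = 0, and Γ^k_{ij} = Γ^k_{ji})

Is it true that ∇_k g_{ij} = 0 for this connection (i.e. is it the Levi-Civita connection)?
Using ∇_k g_{ij} = ∂_k g_{ij} - Γ^m_{ki} g_{mj} - Γ^m_{kj} g_{im}:
∇_r g_{rθ} = (0) - (r^2) - (0) = -r^2 ≠ 0
So the connection is not metric compatible (it is not the Levi-Civita connection).
No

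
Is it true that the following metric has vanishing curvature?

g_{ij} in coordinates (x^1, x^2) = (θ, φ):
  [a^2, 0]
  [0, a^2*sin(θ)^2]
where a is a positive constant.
Non-zero Christoffel symbols:
Γ^θ_{φ φ} = -sin(2*θ)/2
Γ^φ_{θ φ} = 1/tan(θ)
Ricci tensor: R_{θθ} = 1, R_{θφ} = 0, R_{φφ} = sin(θ)^2
The Ricci tensor is non-zero, so the Riemann tensor is non-zero: not flat.
No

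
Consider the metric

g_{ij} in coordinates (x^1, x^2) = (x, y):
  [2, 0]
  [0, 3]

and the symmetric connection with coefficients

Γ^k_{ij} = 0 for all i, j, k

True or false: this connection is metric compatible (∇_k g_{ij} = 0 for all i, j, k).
Using ∇_k g_{ij} = ∂_k g_{ij} - Γ^m_{ki} g_{mj} - Γ^m_{kj} g_{im}:
e.g. ∇_y g_{yy} = (0) - (0) - (0) = 0
Every component ∇_k g_{ij} vanishes: the connection is metric compatible.
True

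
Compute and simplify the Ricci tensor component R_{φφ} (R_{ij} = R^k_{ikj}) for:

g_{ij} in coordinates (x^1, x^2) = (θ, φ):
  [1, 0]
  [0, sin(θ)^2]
Non-zero Christoffel symbols (Γ^k_{ij} = Γ^k_{ji}):
Γ^θ_{φ φ} = -sin(2*θ)/2
Γ^φ_{θ φ} = 1/tan(θ)
R^θ_{φ θ φ} = ∂_θ Γ^θ_{φ φ} - ∂_φ Γ^θ_{φ θ} + Γ^θ_{θ m} Γ^m_{φ φ} - Γ^θ_{φ m} Γ^m_{φ θ}
  = (-cos(2*θ)) - (0) + (0) - (-cos(θ)^2) = sin(θ)^2
R^φ_{φ φ φ} = 0 (a repeated index in an antisymmetric pair)
R_{φφ} = R^θ_{φ θ φ} + R^φ_{φ φ φ} = (sin(θ)^2) + (0) = sin(θ)^2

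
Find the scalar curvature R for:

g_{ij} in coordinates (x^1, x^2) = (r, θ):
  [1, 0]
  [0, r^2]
Non-zero Christoffel symbols (Γ^k_{ij} = Γ^k_{ji}):
Γ^r_{θ θ} = -r
Γ^θ_{r θ} = 1/r
Ricci tensor (R_{ij} = R^k_{ikj}): R_{rr} = 0, R_{rθ} = 0, R_{θθ} = 0
Inverse metric: g^{rr} = 1, g^{θθ} = 1/r^2
R = g^{ij} R_{ij} = (1)(0) + (1/r^2)(0) = 0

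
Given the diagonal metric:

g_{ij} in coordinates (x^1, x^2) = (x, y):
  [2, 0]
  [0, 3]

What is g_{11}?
With x^1 = x, x^2 = y, g_{11} = g_{xx} is the row-1, column-1 entry of the matrix.
g_{11} = 2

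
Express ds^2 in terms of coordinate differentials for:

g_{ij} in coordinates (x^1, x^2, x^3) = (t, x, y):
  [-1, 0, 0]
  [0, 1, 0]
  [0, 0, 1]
ds^2 = g_{ij} dx^i dx^j; only the non-zero components contribute.
ds^2 = -dt^2 + dx^2 + dy^2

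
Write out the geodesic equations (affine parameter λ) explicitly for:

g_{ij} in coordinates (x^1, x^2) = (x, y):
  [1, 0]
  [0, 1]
Geodesic equation: d^2x^k/dλ^2 + Γ^k_{ij} (dx^i/dλ)(dx^j/dλ) = 0.
All Christoffel symbols vanish, so the geodesics are straight lines:
d^2x/dλ^2 = 0
d^2y/dλ^2 = 0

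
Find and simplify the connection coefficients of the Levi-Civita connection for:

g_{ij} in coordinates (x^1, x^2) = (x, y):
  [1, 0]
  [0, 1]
Using Γ^k_{ij} = (1/2) g^{km} (∂_i g_{mj} + ∂_j g_{mi} - ∂_m g_{ij}); the metric is diagonal, so only the m = k term contributes.
Every metric component is constant, so all ∂_m g_{ij} = 0 and every Christoffel symbol vanishes.
All Christoffel symbols are zero.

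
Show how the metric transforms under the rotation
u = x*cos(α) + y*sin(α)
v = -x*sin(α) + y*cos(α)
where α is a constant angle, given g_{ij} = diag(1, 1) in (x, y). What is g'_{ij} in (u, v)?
Invert the transformation: x = u*cos(α) - v*sin(α), y = u*sin(α) + v*cos(α)
g'_{ij} = (∂x^k/∂x'^i)(∂x^l/∂x'^j) g_{kl}; with g_{kl} = δ_{kl} this is Σ_k (∂x^k/∂x'^i)(∂x^k/∂x'^j).
Jacobian: ∂x/∂u = cos(α), ∂x/∂v = -sin(α), ∂y/∂u = sin(α), ∂y/∂v = cos(α)
g'_{uu} = (cos(α))(cos(α)) + (sin(α))(sin(α)) = 1
g'_{uv} = (cos(α))(-sin(α)) + (sin(α))(cos(α)) = 0
g'_{vv} = (-sin(α))(-sin(α)) + (cos(α))(cos(α)) = 1
g'_{ij} = diag(1, 1)
The Euclidean metric is invariant under rotations.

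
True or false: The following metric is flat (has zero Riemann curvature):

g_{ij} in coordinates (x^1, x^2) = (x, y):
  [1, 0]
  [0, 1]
All metric components are constant, so every Christoffel symbol vanishes and R^i_{jkl} = 0.
True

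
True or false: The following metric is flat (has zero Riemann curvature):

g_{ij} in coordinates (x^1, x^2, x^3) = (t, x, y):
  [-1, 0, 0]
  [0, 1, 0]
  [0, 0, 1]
All metric components are constant, so every Christoffel symbol vanishes and R^i_{jkl} = 0.
True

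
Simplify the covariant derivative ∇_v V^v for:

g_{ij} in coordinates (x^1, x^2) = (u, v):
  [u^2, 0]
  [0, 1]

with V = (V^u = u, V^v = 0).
Non-zero Christoffel symbols:
Γ^u_{u u} = 1/u
∇_v V^v = ∂_v V^v + Γ^v_{v j} V^j
  = (0) + (0)(u) + (0)(0)
  = 0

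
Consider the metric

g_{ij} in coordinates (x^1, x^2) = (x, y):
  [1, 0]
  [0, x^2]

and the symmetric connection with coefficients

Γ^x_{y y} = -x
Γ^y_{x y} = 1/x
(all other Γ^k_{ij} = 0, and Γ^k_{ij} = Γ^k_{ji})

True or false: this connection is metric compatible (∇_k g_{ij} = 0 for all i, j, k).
Using ∇_k g_{ij} = ∂_k g_{ij} - Γ^m_{ki} g_{mj} - Γ^m_{kj} g_{im}:
e.g. ∇_x g_{yy} = (2*x) - (x) - (x) = 0
Every component ∇_k g_{ij} vanishes: the connection is metric compatible.
True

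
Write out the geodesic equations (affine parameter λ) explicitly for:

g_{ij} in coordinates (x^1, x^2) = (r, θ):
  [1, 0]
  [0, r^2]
Geodesic equation: d^2x^k/dλ^2 + Γ^k_{ij} (dx^i/dλ)(dx^j/dλ) = 0.
Non-zero Christoffel symbols:
Γ^r_{θ θ} = -r
Γ^θ_{r θ} = 1/r
Substituting (the symmetric pair Γ^k_{ij}, Γ^k_{ji} combines into a factor 2):
d^2r/dλ^2 - r (dθ/dλ)^2 = 0
d^2θ/dλ^2 + (2/r) (dr/dλ)(dθ/dλ) = 0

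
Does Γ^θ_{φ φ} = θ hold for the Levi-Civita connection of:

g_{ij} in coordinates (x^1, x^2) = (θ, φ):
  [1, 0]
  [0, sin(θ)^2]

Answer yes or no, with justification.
Γ^θ_{φ φ} = (1/2) g^{θθ} (∂_φ g_{θφ} + ∂_φ g_{θφ} - ∂_θ g_{φφ}) = (1/2)(1)((0) + (0) - (sin(2*θ))) = -sin(2*θ)/2
This differs from the proposed value θ.
No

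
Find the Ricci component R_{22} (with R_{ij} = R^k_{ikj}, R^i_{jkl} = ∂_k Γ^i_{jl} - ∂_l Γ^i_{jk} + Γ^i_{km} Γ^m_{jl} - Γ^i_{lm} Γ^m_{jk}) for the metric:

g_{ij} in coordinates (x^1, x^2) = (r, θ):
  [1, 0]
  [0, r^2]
Non-zero Christoffel symbols (Γ^k_{ij} = Γ^k_{ji}):
Γ^r_{θ θ} = -r
Γ^θ_{r θ} = 1/r
R^r_{θ r θ} = ∂_r Γ^r_{θ θ} - ∂_θ Γ^r_{θ r} + Γ^r_{r m} Γ^m_{θ θ} - Γ^r_{θ m} Γ^m_{θ r}
  = (-1) - (0) + (0) - (-1) = 0
R^θ_{θ θ θ} = 0 (a repeated index in an antisymmetric pair)
R_{θθ} = R^r_{θ r θ} + R^θ_{θ θ θ} = (0) + (0) = 0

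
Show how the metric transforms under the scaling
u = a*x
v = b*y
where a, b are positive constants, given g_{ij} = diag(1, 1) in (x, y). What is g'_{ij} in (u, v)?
Invert the transformation: x = u/a, y = v/b
g'_{ij} = (∂x^k/∂x'^i)(∂x^l/∂x'^j) g_{kl}; with g_{kl} = δ_{kl} this is Σ_k (∂x^k/∂x'^i)(∂x^k/∂x'^j).
Jacobian: ∂x/∂u = 1/a, ∂x/∂v = 0, ∂y/∂u = 0, ∂y/∂v = 1/b
g'_{uu} = (1/a)(1/a) + (0)(0) = 1/a^2
g'_{uv} = (1/a)(0) + (0)(1/b) = 0
g'_{vv} = (0)(0) + (1/b)(1/b) = 1/b^2
g'_{ij} = diag(1/a^2, 1/b^2)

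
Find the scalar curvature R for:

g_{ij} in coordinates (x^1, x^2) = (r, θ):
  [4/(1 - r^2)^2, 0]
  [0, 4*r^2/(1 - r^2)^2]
Non-zero Christoffel symbols (Γ^k_{ij} = Γ^k_{ji}):
Γ^r_{r r} = 2*r/(1 - r^2)
Γ^r_{θ θ} = (r^3 + r)/(r^2 - 1)
Γ^θ_{r θ} = (-r^2 - 1)/(r^3 - r)
Ricci tensor (R_{ij} = R^k_{ikj}): R_{rr} = -4/(r^2 - 1)^2, R_{rθ} = 0, R_{θθ} = -4*r^2/(r^2 - 1)^2
Inverse metric: g^{rr} = (1 - r^2)^2/4, g^{θθ} = (1 - r^2)^2/(4*r^2)
R = g^{ij} R_{ij} = ((1 - r^2)^2/4)(-4/(r^2 - 1)^2) + ((1 - r^2)^2/(4*r^2))(-4*r^2/(r^2 - 1)^2) = -2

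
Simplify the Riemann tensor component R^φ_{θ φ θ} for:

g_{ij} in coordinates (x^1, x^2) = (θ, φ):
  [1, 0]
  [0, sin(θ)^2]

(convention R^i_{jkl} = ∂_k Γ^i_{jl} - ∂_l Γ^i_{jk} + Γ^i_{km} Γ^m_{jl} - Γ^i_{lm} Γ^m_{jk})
Non-zero Christoffel symbols (Γ^k_{ij} = Γ^k_{ji}):
Γ^θ_{φ φ} = -sin(2*θ)/2
Γ^φ_{θ φ} = 1/tan(θ)
R^φ_{θ φ θ} = ∂_φ Γ^φ_{θ θ} - ∂_θ Γ^φ_{θ φ} + Γ^φ_{φ m} Γ^m_{θ θ} - Γ^φ_{θ m} Γ^m_{θ φ}
  = (0) - (-1/sin(θ)^2) + (0) - (1/tan(θ)^2) = 1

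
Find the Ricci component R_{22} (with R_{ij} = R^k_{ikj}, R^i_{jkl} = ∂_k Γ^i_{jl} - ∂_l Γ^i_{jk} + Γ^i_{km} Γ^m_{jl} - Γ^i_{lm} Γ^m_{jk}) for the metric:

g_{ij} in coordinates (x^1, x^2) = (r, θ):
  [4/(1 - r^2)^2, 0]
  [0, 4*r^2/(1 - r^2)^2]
Non-zero Christoffel symbols (Γ^k_{ij} = Γ^k_{ji}):
Γ^r_{r r} = 2*r/(1 - r^2)
Γ^r_{θ θ} = (r^3 + r)/(r^2 - 1)
Γ^θ_{r θ} = (-r^2 - 1)/(r^3 - r)
R^r_{θ r θ} = ∂_r Γ^r_{θ θ} - ∂_θ Γ^r_{θ r} + Γ^r_{r m} Γ^m_{θ θ} - Γ^r_{θ m} Γ^m_{θ r}
  = ((r^4 - 4*r^2 - 1)/(r^2 - 1)^2) - (0) + (-2*r^2*(r^2 + 1)/(r^2 - 1)^2) - (-(r^2 + 1)^2/(r^2 - 1)^2) = -4*r^2/(r^2 - 1)^2
R^θ_{θ θ θ} = 0 (a repeated index in an antisymmetric pair)
R_{θθ} = R^r_{θ r θ} + R^θ_{θ θ θ} = (-4*r^2/(r^2 - 1)^2) + (0) = -4*r^2/(r^2 - 1)^2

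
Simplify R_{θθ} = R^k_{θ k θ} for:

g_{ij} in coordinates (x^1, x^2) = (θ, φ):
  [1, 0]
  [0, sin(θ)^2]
Non-zero Christoffel symbols (Γ^k_{ij} = Γ^k_{ji}):
Γ^θ_{φ φ} = -sin(2*θ)/2
Γ^φ_{θ φ} = 1/tan(θ)
R^θ_{θ θ θ} = 0 (a repeated index in an antisymmetric pair)
R^φ_{θ φ θ} = ∂_φ Γ^φ_{θ θ} - ∂_θ Γ^φ_{θ φ} + Γ^φ_{φ m} Γ^m_{θ θ} - Γ^φ_{θ m} Γ^m_{θ φ}
  = (0) - (-1/sin(θ)^2) + (0) - (1/tan(θ)^2) = 1
R_{θθ} = R^θ_{θ θ θ} + R^φ_{θ φ θ} = (0) + (1) = 1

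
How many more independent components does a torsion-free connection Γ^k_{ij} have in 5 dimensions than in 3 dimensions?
Independent components in n dimensions: n × n(n+1)/2 = n^2(n+1)/2.
5D: 5 × 15 = 75
3D: 3 × 6 = 18
Difference = 75 - 18 = 57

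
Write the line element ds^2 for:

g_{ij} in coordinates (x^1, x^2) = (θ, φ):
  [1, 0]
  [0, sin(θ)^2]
ds^2 = g_{ij} dx^i dx^j; only the non-zero components contribute.
ds^2 = dθ^2 + sin(θ)^2 dφ^2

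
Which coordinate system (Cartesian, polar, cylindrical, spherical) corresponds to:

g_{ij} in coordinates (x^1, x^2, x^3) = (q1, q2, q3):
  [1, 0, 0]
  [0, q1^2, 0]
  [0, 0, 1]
The line element ds^2 = dq1^2 + q1^2 dq2^2 + dq3^2 is dr^2 + r^2 dθ^2 + dz^2 with q1 = r, q2 = θ, q3 = z.
cylindrical coordinates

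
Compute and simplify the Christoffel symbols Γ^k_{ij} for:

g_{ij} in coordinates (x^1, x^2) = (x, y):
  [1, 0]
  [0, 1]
Using Γ^k_{ij} = (1/2) g^{km} (∂_i g_{mj} + ∂_j g_{mi} - ∂_m g_{ij}); the metric is diagonal, so only the m = k term contributes.
Every metric component is constant, so all ∂_m g_{ij} = 0 and every Christoffel symbol vanishes.
All Christoffel symbols are zero.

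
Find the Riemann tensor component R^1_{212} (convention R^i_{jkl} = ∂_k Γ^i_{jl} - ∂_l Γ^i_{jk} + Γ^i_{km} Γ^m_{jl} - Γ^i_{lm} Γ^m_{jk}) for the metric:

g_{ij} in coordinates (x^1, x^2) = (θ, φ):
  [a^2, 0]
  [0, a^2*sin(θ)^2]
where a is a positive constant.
Non-zero Christoffel symbols (Γ^k_{ij} = Γ^k_{ji}):
Γ^θ_{φ φ} = -sin(2*θ)/2
Γ^φ_{θ φ} = 1/tan(θ)
R^θ_{φ θ φ} = ∂_θ Γ^θ_{φ φ} - ∂_φ Γ^θ_{φ θ} + Γ^θ_{θ m} Γ^m_{φ φ} - Γ^θ_{φ m} Γ^m_{φ θ}
  = (-cos(2*θ)) - (0) + (0) - (-cos(θ)^2) = sin(θ)^2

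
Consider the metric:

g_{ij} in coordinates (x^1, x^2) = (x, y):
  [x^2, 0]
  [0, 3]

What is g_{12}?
With x^1 = x, x^2 = y, g_{12} = g_{xy} is the row-1, column-2 entry of the matrix.
g_{12} = 0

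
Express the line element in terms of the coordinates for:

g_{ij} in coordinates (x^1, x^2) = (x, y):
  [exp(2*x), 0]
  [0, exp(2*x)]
ds^2 = g_{ij} dx^i dx^j; only the non-zero components contribute.
ds^2 = exp(2*x) dx^2 + exp(2*x) dy^2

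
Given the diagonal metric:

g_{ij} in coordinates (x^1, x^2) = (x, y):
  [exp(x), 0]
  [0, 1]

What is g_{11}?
With x^1 = x, x^2 = y, g_{11} = g_{xx} is the row-1, column-1 entry of the matrix.
g_{11} = exp(x)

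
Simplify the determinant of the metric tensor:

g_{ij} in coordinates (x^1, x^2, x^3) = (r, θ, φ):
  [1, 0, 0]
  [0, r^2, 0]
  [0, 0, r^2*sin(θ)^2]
Diagonal metric: det(g) = g_{11}·g_{22}·g_{33}
= (1)·(r^2)·(r^2*sin(θ)^2)
det(g) = r^4*sin(θ)^2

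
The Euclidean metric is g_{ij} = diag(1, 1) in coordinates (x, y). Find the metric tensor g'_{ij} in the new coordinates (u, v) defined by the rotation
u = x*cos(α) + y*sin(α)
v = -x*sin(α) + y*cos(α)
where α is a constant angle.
Invert the transformation: x = u*cos(α) - v*sin(α), y = u*sin(α) + v*cos(α)
g'_{ij} = (∂x^k/∂x'^i)(∂x^l/∂x'^j) g_{kl}; with g_{kl} = δ_{kl} this is Σ_k (∂x^k/∂x'^i)(∂x^k/∂x'^j).
Jacobian: ∂x/∂u = cos(α), ∂x/∂v = -sin(α), ∂y/∂u = sin(α), ∂y/∂v = cos(α)
g'_{uu} = (cos(α))(cos(α)) + (sin(α))(sin(α)) = 1
g'_{uv} = (cos(α))(-sin(α)) + (sin(α))(cos(α)) = 0
g'_{vv} = (-sin(α))(-sin(α)) + (cos(α))(cos(α)) = 1
g'_{ij} = diag(1, 1)
The Euclidean metric is invariant under rotations.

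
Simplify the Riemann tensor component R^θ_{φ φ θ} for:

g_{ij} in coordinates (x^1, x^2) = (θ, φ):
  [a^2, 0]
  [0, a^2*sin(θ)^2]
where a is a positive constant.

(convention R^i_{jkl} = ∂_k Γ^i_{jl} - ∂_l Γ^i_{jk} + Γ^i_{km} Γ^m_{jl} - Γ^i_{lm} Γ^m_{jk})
Non-zero Christoffel symbols (Γ^k_{ij} = Γ^k_{ji}):
Γ^θ_{φ φ} = -sin(2*θ)/2
Γ^φ_{θ φ} = 1/tan(θ)
R^θ_{φ φ θ} = ∂_φ Γ^θ_{φ θ} - ∂_θ Γ^θ_{φ φ} + Γ^θ_{φ m} Γ^m_{φ θ} - Γ^θ_{θ m} Γ^m_{φ φ}
  = (0) - (-cos(2*θ)) + (-cos(θ)^2) - (0) = -sin(θ)^2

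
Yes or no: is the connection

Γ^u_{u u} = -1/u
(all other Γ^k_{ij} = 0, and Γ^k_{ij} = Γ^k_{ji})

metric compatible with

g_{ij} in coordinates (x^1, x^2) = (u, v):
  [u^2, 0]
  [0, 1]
Using ∇_k g_{ij} = ∂_k g_{ij} - Γ^m_{ki} g_{mj} - Γ^m_{kj} g_{im}:
∇_u g_{uu} = (2*u) - (-u) - (-u) = 4*u ≠ 0
So the connection is not metric compatible (it is not the Levi-Civita connection).
No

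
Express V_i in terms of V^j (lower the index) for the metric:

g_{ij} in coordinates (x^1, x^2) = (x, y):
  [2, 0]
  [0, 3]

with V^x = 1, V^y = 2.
V_i = g_{ij} V^j:
V_x = (2)(1) + (0)(2) = 2
V_y = (0)(1) + (3)(2) = 6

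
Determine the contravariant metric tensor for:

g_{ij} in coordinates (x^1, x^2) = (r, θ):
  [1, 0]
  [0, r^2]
The metric is diagonal, so g^{ij} is diagonal with entries 1/g_{ii}: diag(1, 1/(r^2)).
g^{ij}:
  [1, 0]
  [0, 1/r^2]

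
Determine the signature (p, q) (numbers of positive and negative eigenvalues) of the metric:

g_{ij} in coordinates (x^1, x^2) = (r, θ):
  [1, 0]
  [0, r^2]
The metric is diagonal, so its eigenvalues are the diagonal entries: 1, r^2 (at a generic point, where coordinate-dependent entries are positive).
2 positive, 0 negative.
(2, 0) - Riemannian (positive definite)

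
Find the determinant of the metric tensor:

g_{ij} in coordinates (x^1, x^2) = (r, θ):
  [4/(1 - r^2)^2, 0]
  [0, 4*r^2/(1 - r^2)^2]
For a 2×2 metric: det(g) = g_{11}·g_{22} - g_{12}·g_{21}
= (4/(1 - r^2)^2)·(4*r^2/(1 - r^2)^2) - (0)·(0)
= 16*r^2/(1 - r^2)^4 - 0
det(g) = 16*r^2/(1 - r^2)^4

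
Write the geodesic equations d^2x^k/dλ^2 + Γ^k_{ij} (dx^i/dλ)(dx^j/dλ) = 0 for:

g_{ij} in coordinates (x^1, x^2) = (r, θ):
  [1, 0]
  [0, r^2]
Geodesic equation: d^2x^k/dλ^2 + Γ^k_{ij} (dx^i/dλ)(dx^j/dλ) = 0.
Non-zero Christoffel symbols:
Γ^r_{θ θ} = -r
Γ^θ_{r θ} = 1/r
Substituting (the symmetric pair Γ^k_{ij}, Γ^k_{ji} combines into a factor 2):
d^2r/dλ^2 - r (dθ/dλ)^2 = 0
d^2θ/dλ^2 + (2/r) (dr/dλ)(dθ/dλ) = 0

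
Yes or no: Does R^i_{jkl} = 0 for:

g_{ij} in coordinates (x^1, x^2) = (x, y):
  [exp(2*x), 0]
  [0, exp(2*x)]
Non-zero Christoffel symbols:
Γ^x_{x x} = 1
Γ^x_{y y} = -1
Γ^y_{x y} = 1
Ricci tensor: R_{xx} = 0, R_{xy} = 0, R_{yy} = 0
All R_{ij} vanish; in 2 dimensions the Riemann tensor is fully determined by the Ricci tensor, so R^i_{jkl} = 0: the metric is flat (curvilinear coordinates on flat space).
Yes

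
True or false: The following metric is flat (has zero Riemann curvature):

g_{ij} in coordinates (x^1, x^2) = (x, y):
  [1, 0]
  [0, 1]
All metric components are constant, so every Christoffel symbol vanishes and R^i_{jkl} = 0.
True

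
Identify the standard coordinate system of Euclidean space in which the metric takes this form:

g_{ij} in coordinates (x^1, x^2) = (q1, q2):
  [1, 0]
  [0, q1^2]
The line element ds^2 = dq1^2 + q1^2 dq2^2 is dr^2 + r^2 dθ^2 with q1 = r, q2 = θ.
polar coordinates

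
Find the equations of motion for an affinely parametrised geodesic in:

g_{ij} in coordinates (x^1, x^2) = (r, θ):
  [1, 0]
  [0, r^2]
Geodesic equation: d^2x^k/dλ^2 + Γ^k_{ij} (dx^i/dλ)(dx^j/dλ) = 0.
Non-zero Christoffel symbols:
Γ^r_{θ θ} = -r
Γ^θ_{r θ} = 1/r
Substituting (the symmetric pair Γ^k_{ij}, Γ^k_{ji} combines into a factor 2):
d^2r/dλ^2 - r (dθ/dλ)^2 = 0
d^2θ/dλ^2 + (2/r) (dr/dλ)(dθ/dλ) = 0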